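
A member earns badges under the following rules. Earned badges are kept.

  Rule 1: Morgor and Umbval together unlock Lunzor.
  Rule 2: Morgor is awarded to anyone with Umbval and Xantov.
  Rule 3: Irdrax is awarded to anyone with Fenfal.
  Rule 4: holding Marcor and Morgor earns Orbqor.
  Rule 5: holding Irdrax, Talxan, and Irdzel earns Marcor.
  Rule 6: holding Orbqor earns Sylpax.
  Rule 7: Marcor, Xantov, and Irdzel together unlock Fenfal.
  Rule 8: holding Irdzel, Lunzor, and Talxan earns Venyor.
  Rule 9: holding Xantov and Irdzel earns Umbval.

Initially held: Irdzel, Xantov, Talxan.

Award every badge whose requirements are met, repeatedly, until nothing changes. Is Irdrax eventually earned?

Irdrax would need Fenfal (Rule 3), but Fenfal is never earned.

No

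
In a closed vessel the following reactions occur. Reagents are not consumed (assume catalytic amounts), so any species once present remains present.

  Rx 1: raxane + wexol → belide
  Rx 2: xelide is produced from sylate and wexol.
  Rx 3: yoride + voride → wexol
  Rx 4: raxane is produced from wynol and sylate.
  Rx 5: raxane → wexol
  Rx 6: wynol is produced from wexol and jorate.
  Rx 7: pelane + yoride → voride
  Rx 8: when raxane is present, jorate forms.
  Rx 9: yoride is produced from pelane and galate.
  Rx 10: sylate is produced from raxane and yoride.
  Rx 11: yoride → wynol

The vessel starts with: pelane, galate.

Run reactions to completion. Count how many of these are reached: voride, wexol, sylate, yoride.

3

pelane and galate present → yoride forms (Rx 9).
pelane and yoride present → voride forms (Rx 7).
yoride and voride present → wexol forms (Rx 3).
voride: reached.
wexol: reached.
sylate would need raxane and yoride (Rx 10), but raxane never forms.
yoride: reached.
Reached: voride, wexol, and yoride — 3 of the 4.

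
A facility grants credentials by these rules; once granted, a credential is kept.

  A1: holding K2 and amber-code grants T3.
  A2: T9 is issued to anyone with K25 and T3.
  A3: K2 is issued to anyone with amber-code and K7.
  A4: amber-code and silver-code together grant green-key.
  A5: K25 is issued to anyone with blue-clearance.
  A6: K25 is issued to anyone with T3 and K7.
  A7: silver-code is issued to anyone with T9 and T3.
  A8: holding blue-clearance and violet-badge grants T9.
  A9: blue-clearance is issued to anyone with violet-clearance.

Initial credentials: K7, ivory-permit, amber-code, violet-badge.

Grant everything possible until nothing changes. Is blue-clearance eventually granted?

No

blue-clearance would need violet-clearance (A9), but violet-clearance is never granted.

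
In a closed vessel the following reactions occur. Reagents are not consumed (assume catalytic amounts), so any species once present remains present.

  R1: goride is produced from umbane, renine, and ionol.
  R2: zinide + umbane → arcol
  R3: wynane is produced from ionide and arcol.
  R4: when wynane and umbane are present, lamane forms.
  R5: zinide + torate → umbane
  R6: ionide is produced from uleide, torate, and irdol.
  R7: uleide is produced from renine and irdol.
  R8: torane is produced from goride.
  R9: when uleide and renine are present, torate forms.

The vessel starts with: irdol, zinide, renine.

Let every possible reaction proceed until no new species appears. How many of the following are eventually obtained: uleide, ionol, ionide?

2

renine and irdol present → uleide forms (R7).
uleide and renine present → torate forms (R9).
uleide, torate, and irdol present → ionide forms (R6).
uleide: reached.
No rule produces ionol, and it is not given.
ionide: reached.
Reached: uleide and ionide — 2 of the 3.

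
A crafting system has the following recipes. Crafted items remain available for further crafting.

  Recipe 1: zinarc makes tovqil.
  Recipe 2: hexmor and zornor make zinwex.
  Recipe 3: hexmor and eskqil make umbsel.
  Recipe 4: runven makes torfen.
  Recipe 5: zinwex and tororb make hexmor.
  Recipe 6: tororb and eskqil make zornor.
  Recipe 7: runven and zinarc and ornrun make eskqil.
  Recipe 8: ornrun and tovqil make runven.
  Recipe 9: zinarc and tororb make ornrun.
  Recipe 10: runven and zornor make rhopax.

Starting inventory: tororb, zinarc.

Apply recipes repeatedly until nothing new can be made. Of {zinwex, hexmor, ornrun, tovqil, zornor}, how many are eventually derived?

Using Recipe 9, zinarc and tororb make ornrun.
zinarc → tovqil (Recipe 1).
ornrun and tovqil → runven (Recipe 8).
Using Recipe 7, runven, zinarc, and ornrun make eskqil.
tororb and eskqil → zornor (Recipe 6).
zinwex would need hexmor and zornor (Recipe 2), but hexmor is never obtained.
hexmor would need zinwex and tororb (Recipe 5), but zinwex is never obtained.
ornrun: reached.
tovqil: reached.
zornor: reached.
Reached: ornrun, tovqil, and zornor — 3 of the 5.

3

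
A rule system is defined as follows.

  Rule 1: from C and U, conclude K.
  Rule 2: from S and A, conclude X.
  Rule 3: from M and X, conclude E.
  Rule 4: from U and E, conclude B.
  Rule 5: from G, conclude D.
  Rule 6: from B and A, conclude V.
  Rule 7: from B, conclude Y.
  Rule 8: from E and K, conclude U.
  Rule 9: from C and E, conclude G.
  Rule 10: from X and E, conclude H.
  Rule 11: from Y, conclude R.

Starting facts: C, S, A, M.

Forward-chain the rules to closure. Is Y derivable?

Y would need B (Rule 7), but B is never established.

No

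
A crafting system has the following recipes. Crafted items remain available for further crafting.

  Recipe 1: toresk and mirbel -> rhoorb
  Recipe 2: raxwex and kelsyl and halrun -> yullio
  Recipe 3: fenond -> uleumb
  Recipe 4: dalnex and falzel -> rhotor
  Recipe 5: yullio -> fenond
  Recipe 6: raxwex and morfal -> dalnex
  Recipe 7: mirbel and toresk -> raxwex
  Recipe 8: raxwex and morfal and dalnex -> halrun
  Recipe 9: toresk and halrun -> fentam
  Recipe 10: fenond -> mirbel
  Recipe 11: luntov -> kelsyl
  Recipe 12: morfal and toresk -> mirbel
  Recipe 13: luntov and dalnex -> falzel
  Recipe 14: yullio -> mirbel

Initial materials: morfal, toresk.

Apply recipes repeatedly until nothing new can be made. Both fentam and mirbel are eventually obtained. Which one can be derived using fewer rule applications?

mirbel: morfal and toresk -> mirbel (Recipe 12). [1 rule application]
fentam: Using Recipe 12, morfal and toresk make mirbel. mirbel and toresk -> raxwex (Recipe 7). Using Recipe 6, raxwex and morfal make dalnex. raxwex and morfal and dalnex -> halrun (Recipe 8). Using Recipe 9, toresk and halrun make fentam. [5 rule applications]
mirbel needs fewer.

mirbel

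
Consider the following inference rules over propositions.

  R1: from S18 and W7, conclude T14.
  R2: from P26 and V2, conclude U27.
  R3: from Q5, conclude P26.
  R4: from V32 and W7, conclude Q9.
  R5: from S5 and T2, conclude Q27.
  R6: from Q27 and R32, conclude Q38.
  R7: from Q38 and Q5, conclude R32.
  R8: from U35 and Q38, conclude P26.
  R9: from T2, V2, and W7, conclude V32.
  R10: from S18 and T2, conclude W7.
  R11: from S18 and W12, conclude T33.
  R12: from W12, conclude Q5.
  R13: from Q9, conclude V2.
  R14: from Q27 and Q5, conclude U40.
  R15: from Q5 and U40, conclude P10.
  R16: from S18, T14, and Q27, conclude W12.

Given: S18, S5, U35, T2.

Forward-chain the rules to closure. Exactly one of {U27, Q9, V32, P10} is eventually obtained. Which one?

P10

From S5 and T2, R5 gives Q27.
From S18 and T2, R10 gives W7.
From S18 and W7, R1 gives T14.
From S18, T14, and Q27, R16 gives W12.
From W12, R12 gives Q5.
From Q27 and Q5, R14 gives U40.
From Q5 and U40, R15 gives P10.
U27 would need P26 and V2 (R2), but V2 is never established. V32 would need T2, V2, and W7 (R9), but V2 is never established. Q9 would need V32 and W7 (R4), but V32 is never established.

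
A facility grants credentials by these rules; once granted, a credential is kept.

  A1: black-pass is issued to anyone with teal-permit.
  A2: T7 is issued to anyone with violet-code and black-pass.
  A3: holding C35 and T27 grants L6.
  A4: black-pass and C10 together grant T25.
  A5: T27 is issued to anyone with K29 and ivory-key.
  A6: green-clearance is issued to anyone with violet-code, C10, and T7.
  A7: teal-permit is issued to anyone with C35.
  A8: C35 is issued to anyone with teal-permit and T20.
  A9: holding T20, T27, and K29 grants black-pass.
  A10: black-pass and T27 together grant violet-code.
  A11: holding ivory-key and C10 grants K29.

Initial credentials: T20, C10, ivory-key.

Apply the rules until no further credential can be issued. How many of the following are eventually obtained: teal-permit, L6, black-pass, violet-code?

Holding ivory-key and C10 grants K29 (A11).
Holding K29 and ivory-key grants T27 (A5).
Holding T20, T27, and K29 grants black-pass (A9).
Holding black-pass and T27 grants violet-code (A10).
teal-permit would need C35 (A7), but C35 is never granted.
L6 would need C35 and T27 (A3), but C35 is never granted.
black-pass: reached.
violet-code: reached.
Reached: black-pass and violet-code — 2 of the 4.

2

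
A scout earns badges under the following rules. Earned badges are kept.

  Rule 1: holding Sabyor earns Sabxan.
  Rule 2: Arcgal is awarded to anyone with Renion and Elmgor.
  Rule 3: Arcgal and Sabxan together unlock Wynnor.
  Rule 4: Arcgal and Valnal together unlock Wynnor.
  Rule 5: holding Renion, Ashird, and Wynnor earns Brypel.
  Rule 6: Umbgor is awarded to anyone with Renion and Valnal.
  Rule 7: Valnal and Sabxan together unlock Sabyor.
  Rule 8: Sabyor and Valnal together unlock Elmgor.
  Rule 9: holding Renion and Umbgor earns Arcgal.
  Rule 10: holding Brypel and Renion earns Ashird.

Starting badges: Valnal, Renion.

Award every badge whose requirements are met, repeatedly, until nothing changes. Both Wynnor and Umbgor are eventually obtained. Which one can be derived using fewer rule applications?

Umbgor: With Renion and Valnal, Umbgor is earned (Rule 6). [1 rule application]
Wynnor: With Renion and Valnal, Umbgor is earned (Rule 6). With Renion and Umbgor, Arcgal is earned (Rule 9). With Arcgal and Valnal, Wynnor is earned (Rule 4). [3 rule applications]
Umbgor needs fewer.

Umbgor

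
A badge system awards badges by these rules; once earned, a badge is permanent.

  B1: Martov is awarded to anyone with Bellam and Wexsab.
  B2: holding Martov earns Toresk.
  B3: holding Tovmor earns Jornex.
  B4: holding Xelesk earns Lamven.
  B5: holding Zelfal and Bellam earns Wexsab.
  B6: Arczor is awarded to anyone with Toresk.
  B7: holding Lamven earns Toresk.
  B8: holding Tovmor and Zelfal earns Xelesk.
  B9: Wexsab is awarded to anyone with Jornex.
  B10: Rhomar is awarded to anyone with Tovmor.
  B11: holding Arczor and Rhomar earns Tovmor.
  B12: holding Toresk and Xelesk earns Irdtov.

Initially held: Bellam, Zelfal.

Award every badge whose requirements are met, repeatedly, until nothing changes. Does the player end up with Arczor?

Yes

With Zelfal and Bellam, Wexsab is earned (B5).
With Bellam and Wexsab, Martov is earned (B1).
With Martov, Toresk is earned (B2).
With Toresk, Arczor is earned (B6).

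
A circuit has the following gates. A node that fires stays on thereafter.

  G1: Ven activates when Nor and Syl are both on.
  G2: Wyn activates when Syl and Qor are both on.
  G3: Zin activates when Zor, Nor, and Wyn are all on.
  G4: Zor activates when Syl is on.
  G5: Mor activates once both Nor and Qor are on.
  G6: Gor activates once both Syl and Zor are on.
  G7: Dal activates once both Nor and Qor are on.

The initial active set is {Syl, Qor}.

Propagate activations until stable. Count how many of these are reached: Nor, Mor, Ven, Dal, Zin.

0

No rule produces Nor, and it is not given.
Mor would need Nor and Qor (G5), but Nor never turns on.
Ven would need Nor and Syl (G1), but Nor never turns on.
Dal would need Nor and Qor (G7), but Nor never turns on.
Zin would need Zor, Nor, and Wyn (G3), but Nor never turns on.
None of the 5 are reached.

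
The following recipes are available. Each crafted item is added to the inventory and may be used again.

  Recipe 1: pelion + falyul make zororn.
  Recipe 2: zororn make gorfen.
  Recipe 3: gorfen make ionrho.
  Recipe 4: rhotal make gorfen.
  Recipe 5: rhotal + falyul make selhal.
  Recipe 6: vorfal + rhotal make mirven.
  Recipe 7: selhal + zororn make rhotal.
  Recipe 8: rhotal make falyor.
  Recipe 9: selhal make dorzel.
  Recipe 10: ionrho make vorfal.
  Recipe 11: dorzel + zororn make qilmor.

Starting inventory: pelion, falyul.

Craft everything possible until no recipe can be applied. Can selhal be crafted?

selhal would need rhotal and falyul (Recipe 5), but rhotal is never obtained.

No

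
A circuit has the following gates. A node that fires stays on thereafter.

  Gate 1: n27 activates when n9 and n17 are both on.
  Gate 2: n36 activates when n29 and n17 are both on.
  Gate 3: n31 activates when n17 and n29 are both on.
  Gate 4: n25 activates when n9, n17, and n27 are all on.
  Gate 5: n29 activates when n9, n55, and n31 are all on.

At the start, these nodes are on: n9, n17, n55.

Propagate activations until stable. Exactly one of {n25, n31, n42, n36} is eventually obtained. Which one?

n25

n9 and n17 are on, so n27 activates (Gate 1).
n9, n17, and n27 are on, so n25 activates (Gate 4).
n31 would need n17 and n29 (Gate 3), but n29 never turns on. n36 would need n29 and n17 (Gate 2), but n29 never turns on. No rule produces n42, and it is not given.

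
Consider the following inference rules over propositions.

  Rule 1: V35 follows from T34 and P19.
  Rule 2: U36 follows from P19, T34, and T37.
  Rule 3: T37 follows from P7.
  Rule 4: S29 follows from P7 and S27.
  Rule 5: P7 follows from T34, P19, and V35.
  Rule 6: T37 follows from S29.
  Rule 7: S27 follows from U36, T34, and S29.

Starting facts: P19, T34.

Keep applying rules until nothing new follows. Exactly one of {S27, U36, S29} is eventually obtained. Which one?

U36

From T34 and P19, Rule 1 gives V35.
From T34, P19, and V35, Rule 5 gives P7.
From P7, Rule 3 gives T37.
From P19, T34, and T37, Rule 2 gives U36.
S29 would need P7 and S27 (Rule 4), but S27 is never established. S27 would need U36, T34, and S29 (Rule 7), but S29 is never established.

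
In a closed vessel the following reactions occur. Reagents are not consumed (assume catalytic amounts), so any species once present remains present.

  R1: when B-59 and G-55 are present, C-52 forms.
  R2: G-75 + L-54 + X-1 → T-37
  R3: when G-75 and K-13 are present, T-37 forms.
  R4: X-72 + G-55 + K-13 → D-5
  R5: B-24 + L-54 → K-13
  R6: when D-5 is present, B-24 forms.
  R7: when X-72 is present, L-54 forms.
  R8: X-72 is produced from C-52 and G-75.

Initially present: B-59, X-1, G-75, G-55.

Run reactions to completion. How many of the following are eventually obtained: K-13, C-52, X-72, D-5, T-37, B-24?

B-59 and G-55 present → C-52 forms (R1).
C-52 and G-75 present → X-72 forms (R8).
X-72 present → L-54 forms (R7).
G-75, L-54, and X-1 present → T-37 forms (R2).
K-13 would need B-24 and L-54 (R5), but B-24 never forms.
C-52: reached.
X-72: reached.
D-5 would need X-72, G-55, and K-13 (R4), but K-13 never forms.
T-37: reached.
B-24 would need D-5 (R6), but D-5 never forms.
Reached: C-52, X-72, and T-37 — 3 of the 6.

3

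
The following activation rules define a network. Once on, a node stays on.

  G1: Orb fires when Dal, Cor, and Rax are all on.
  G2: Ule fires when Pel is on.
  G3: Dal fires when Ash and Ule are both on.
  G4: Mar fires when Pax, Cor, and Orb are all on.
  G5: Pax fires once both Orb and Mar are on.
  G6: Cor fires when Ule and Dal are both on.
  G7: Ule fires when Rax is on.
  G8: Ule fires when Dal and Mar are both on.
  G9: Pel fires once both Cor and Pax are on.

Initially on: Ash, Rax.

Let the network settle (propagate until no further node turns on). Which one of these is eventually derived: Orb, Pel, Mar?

Rax is on, so Ule fires (G7).
G3: Ash and Ule on → Dal on.
Ule and Dal are on, so Cor fires (G6).
Dal, Cor, and Rax are on, so Orb fires (G1).
Mar would need Pax, Cor, and Orb (G4), but Pax never turns on. Pel would need Cor and Pax (G9), but Pax never turns on.

Orb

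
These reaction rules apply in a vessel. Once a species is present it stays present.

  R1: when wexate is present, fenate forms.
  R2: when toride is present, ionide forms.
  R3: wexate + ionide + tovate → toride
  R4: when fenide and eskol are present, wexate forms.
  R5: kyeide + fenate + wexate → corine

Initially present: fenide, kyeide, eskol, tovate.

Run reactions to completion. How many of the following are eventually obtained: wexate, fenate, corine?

3

fenide and eskol present → wexate forms (R4).
wexate present → fenate forms (R1).
kyeide, fenate, and wexate present → corine forms (R5).
wexate: reached.
fenate: reached.
corine: reached.
All 3 are reached.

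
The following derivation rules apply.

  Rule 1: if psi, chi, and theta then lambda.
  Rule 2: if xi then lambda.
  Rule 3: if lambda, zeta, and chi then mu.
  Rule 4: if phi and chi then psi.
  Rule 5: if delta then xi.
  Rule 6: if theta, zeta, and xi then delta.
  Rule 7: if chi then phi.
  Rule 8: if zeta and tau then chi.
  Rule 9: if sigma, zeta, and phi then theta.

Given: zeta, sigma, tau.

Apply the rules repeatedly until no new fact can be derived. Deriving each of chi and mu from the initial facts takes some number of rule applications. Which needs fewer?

chi

chi: zeta and tau hold, so chi follows (Rule 8). [1 rule application]
mu: From zeta and tau, Rule 8 gives chi. chi holds, so phi follows (Rule 7). From sigma, zeta, and phi, Rule 9 gives theta. phi and chi hold, so psi follows (Rule 4). psi, chi, and theta hold, so lambda follows (Rule 1). lambda, zeta, and chi hold, so mu follows (Rule 3). [6 rule applications]
chi needs fewer.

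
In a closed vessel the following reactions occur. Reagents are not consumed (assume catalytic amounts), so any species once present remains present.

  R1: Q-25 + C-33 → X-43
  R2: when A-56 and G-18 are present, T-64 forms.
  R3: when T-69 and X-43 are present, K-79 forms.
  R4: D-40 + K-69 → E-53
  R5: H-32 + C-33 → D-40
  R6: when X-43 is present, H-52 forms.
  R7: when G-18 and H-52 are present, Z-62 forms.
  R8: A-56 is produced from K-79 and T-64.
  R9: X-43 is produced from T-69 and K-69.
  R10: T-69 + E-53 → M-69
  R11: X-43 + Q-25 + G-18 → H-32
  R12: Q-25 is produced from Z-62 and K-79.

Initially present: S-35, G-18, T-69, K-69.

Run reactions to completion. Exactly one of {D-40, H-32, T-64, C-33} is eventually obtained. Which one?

T-69 and K-69 present → X-43 forms (R9).
X-43 present → H-52 forms (R6).
T-69 and X-43 present → K-79 forms (R3).
G-18 and H-52 present → Z-62 forms (R7).
Z-62 and K-79 present → Q-25 forms (R12).
X-43, Q-25, and G-18 present → H-32 forms (R11).
T-64 would need A-56 and G-18 (R2), but A-56 never forms. No rule produces C-33, and it is not given. D-40 would need H-32 and C-33 (R5), but C-33 never forms.

H-32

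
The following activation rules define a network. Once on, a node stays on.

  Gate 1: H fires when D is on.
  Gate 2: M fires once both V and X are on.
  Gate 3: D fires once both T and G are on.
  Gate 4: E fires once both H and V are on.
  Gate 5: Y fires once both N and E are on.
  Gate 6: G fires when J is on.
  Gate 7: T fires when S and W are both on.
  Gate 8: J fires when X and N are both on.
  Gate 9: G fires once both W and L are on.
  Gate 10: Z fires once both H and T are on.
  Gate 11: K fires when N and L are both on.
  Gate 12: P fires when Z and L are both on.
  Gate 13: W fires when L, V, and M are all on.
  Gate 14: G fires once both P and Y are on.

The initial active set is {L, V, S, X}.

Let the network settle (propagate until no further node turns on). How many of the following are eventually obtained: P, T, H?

3

Gate 2: V and X on → M on.
Gate 13: L, V, and M on → W on.
Gate 7: S and W on → T on.
W and L are on, so G fires (Gate 9).
T and G are on, so D fires (Gate 3).
D is on, so H fires (Gate 1).
Gate 10: H and T on → Z on.
Gate 12: Z and L on → P on.
P: reached.
T: reached.
H: reached.
All 3 are reached.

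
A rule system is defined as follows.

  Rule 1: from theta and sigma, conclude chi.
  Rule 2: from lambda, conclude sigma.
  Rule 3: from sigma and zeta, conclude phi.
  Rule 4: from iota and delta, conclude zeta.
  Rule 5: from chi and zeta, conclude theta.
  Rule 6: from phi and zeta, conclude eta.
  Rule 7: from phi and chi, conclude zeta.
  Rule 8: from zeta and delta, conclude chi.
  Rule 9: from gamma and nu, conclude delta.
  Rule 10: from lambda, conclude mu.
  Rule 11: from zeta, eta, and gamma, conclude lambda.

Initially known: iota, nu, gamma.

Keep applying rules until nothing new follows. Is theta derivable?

gamma and nu hold, so delta follows (Rule 9).
From iota and delta, Rule 4 gives zeta.
From zeta and delta, Rule 8 gives chi.
chi and zeta hold, so theta follows (Rule 5).

Yes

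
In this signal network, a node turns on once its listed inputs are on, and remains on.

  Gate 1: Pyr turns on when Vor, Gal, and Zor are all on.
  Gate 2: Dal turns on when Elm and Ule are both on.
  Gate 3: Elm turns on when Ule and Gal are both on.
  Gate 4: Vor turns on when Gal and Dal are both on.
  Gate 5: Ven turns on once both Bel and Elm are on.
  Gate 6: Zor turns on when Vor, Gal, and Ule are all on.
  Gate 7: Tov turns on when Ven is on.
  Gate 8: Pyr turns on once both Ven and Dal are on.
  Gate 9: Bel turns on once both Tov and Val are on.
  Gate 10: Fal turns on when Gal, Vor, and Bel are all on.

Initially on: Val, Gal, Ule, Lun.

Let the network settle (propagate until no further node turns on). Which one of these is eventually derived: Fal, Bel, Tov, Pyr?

Pyr

Gate 3: Ule and Gal on → Elm on.
Gate 2: Elm and Ule on → Dal on.
Gate 4: Gal and Dal on → Vor on.
Vor, Gal, and Ule are on, so Zor turns on (Gate 6).
Gate 1: Vor, Gal, and Zor on → Pyr on.
Fal would need Gal, Vor, and Bel (Gate 10), but Bel never turns on. Tov would need Ven (Gate 7), but Ven never turns on. Bel would need Tov and Val (Gate 9), but Tov never turns on.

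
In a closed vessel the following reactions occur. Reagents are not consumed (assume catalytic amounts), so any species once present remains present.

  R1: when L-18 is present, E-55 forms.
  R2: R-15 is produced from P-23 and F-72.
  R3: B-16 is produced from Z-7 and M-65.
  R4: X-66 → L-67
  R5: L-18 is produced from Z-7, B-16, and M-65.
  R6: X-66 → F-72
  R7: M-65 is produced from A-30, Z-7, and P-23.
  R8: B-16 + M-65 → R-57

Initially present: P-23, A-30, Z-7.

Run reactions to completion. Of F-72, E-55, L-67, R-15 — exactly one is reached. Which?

A-30, Z-7, and P-23 present → M-65 forms (R7).
Z-7 and M-65 present → B-16 forms (R3).
Z-7, B-16, and M-65 present → L-18 forms (R5).
L-18 present → E-55 forms (R1).
F-72 would need X-66 (R6), but X-66 never forms. R-15 would need P-23 and F-72 (R2), but F-72 never forms. L-67 would need X-66 (R4), but X-66 never forms.

E-55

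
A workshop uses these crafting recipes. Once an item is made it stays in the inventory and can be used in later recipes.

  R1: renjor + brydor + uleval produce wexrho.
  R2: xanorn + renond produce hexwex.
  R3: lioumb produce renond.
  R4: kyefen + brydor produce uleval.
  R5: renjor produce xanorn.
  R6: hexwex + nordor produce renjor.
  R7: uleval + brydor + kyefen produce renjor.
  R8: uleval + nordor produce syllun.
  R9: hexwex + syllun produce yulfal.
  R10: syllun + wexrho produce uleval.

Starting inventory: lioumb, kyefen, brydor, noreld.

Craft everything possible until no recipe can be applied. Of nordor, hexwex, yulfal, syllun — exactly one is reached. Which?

hexwex

Using R3, lioumb makes renond.
kyefen + brydor → uleval (R4).
uleval + brydor + kyefen → renjor (R7).
renjor → xanorn (R5).
xanorn + renond → hexwex (R2).
No rule produces nordor, and it is not given. yulfal would need hexwex and syllun (R9), but syllun is never obtained. syllun would need uleval and nordor (R8), but nordor is never obtained.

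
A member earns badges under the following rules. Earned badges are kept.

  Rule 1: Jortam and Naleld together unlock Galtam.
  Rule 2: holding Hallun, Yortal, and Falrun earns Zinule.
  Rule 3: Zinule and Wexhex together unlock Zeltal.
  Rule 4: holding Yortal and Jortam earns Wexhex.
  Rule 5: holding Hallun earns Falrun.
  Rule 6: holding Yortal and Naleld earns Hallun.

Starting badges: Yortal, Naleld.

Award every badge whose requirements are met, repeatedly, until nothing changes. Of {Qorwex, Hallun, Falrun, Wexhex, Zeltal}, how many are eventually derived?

2

With Yortal and Naleld, Hallun is earned (Rule 6).
With Hallun, Falrun is earned (Rule 5).
No rule produces Qorwex, and it is not given.
Hallun: reached.
Falrun: reached.
Wexhex would need Yortal and Jortam (Rule 4), but Jortam is never earned.
Zeltal would need Zinule and Wexhex (Rule 3), but Wexhex is never earned.
Reached: Hallun and Falrun — 2 of the 5.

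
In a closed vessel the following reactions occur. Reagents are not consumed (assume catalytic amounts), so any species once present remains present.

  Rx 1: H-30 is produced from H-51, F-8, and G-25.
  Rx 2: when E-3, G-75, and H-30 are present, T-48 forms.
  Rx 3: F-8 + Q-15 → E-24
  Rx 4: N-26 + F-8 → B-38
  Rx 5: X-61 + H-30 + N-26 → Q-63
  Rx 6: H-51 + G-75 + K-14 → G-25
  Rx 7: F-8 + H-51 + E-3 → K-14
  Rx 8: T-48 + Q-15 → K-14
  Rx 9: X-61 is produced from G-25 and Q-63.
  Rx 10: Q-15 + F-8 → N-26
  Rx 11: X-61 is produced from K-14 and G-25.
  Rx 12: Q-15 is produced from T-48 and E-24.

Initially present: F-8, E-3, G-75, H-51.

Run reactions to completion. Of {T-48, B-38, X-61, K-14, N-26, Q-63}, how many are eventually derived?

3

F-8, H-51, and E-3 present → K-14 forms (Rx 7).
H-51, G-75, and K-14 present → G-25 forms (Rx 6).
K-14 and G-25 present → X-61 forms (Rx 11).
H-51, F-8, and G-25 present → H-30 forms (Rx 1).
E-3, G-75, and H-30 present → T-48 forms (Rx 2).
T-48: reached.
B-38 would need N-26 and F-8 (Rx 4), but N-26 never forms.
X-61: reached.
K-14: reached.
N-26 would need Q-15 and F-8 (Rx 10), but Q-15 never forms.
Q-63 would need X-61, H-30, and N-26 (Rx 5), but N-26 never forms.
Reached: T-48, X-61, and K-14 — 3 of the 6.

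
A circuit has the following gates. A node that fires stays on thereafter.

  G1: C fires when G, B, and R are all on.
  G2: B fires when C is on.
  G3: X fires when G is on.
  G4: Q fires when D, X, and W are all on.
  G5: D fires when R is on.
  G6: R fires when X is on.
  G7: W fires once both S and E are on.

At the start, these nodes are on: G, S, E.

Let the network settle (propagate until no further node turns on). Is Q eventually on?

S and E are on, so W fires (G7).
G3: G on → X on.
X is on, so R fires (G6).
G5: R on → D on.
D, X, and W are on, so Q fires (G4).

Yes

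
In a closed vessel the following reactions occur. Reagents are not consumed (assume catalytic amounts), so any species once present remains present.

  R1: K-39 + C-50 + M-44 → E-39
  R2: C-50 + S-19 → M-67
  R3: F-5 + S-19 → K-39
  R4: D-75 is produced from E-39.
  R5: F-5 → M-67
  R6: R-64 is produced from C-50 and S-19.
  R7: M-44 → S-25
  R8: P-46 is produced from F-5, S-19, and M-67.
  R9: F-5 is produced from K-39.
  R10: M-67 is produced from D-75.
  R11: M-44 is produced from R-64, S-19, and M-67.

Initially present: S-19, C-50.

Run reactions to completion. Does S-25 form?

C-50 and S-19 present → R-64 forms (R6).
C-50 and S-19 present → M-67 forms (R2).
R-64, S-19, and M-67 present → M-44 forms (R11).
M-44 present → S-25 forms (R7).

Yes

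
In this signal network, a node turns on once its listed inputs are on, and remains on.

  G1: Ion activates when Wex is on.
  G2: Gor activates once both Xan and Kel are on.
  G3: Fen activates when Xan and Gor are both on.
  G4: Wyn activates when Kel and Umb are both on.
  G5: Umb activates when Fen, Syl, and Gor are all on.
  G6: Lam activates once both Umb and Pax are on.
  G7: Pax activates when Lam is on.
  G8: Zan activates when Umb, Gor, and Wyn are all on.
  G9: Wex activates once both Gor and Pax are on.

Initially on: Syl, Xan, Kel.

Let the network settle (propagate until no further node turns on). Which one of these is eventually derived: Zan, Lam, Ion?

Xan and Kel are on, so Gor activates (G2).
G3: Xan and Gor on → Fen on.
Fen, Syl, and Gor are on, so Umb activates (G5).
G4: Kel and Umb on → Wyn on.
G8: Umb, Gor, and Wyn on → Zan on.
Lam would need Umb and Pax (G6), but Pax never turns on. Ion would need Wex (G1), but Wex never turns on.

Zan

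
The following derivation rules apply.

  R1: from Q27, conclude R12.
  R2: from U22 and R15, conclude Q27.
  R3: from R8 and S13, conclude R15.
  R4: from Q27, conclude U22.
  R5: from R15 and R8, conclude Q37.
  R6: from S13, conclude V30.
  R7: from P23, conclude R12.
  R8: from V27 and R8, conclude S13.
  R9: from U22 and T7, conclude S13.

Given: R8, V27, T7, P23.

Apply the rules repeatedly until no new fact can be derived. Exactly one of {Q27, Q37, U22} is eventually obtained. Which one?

From V27 and R8, R8 gives S13.
From R8 and S13, R3 gives R15.
From R15 and R8, R5 gives Q37.
Q27 would need U22 and R15 (R2), but U22 is never established. U22 would need Q27 (R4), but Q27 is never established.

Q37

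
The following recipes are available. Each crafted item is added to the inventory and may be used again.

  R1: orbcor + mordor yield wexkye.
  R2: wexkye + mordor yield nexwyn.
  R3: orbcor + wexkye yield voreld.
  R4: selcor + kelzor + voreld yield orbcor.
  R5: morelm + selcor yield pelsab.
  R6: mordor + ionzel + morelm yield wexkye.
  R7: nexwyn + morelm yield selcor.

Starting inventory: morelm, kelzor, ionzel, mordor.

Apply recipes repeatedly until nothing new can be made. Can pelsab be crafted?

mordor + ionzel + morelm → wexkye (R6).
Using R2, wexkye and mordor make nexwyn.
Using R7, nexwyn and morelm make selcor.
morelm + selcor → pelsab (R5).

Yes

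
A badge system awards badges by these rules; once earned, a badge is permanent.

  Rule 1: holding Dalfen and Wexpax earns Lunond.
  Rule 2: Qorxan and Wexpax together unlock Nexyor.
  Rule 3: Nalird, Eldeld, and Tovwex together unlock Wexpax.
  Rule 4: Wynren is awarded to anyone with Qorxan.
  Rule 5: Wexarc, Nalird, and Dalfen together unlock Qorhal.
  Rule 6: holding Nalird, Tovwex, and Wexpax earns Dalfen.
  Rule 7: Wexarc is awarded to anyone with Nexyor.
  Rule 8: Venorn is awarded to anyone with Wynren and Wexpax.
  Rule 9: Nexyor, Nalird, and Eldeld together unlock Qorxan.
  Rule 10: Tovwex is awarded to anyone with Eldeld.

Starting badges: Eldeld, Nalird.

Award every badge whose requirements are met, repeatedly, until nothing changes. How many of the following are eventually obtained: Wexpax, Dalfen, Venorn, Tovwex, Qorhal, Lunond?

4

With Eldeld, Tovwex is earned (Rule 10).
With Nalird, Eldeld, and Tovwex, Wexpax is earned (Rule 3).
With Nalird, Tovwex, and Wexpax, Dalfen is earned (Rule 6).
With Dalfen and Wexpax, Lunond is earned (Rule 1).
Wexpax: reached.
Dalfen: reached.
Venorn would need Wynren and Wexpax (Rule 8), but Wynren is never earned.
Tovwex: reached.
Qorhal would need Wexarc, Nalird, and Dalfen (Rule 5), but Wexarc is never earned.
Lunond: reached.
Reached: Wexpax, Dalfen, Tovwex, and Lunond — 4 of the 6.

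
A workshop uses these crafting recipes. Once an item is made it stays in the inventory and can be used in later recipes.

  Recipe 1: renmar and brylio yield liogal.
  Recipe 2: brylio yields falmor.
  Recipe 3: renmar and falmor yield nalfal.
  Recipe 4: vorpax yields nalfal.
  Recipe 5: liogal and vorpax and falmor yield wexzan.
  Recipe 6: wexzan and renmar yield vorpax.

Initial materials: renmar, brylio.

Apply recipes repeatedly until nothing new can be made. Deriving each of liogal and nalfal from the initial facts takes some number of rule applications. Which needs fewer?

liogal: renmar and brylio → liogal (Recipe 1). [1 rule application]
nalfal: brylio → falmor (Recipe 2). Using Recipe 3, renmar and falmor make nalfal. [2 rule applications]
liogal needs fewer.

liogal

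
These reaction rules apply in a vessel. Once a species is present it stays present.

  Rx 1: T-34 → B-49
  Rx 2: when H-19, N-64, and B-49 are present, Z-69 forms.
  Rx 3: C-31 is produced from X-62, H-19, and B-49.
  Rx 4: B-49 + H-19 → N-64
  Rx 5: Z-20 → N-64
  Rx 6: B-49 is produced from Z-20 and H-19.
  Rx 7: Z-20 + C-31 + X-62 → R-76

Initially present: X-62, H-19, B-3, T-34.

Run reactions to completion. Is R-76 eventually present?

No

R-76 would need Z-20, C-31, and X-62 (Rx 7), but Z-20 never forms.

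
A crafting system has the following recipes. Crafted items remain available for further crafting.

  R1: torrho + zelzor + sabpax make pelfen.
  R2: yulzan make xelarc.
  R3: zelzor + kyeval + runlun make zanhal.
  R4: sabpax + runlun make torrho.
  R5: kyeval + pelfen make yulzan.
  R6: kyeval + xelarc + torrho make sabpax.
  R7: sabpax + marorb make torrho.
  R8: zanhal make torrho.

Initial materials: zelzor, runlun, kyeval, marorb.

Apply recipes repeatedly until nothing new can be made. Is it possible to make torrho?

Using R3, zelzor, kyeval, and runlun make zanhal.
zanhal → torrho (R8).

Yes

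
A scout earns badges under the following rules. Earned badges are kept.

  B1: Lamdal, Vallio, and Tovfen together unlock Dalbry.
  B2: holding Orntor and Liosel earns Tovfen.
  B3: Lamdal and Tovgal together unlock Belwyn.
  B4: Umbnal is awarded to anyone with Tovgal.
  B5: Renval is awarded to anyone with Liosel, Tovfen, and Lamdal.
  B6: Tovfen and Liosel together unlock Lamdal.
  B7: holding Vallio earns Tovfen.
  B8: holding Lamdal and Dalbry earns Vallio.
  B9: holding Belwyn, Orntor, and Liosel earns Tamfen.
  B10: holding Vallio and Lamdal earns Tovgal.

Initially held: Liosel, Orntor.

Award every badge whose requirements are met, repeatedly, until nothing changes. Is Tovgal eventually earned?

Tovgal would need Vallio and Lamdal (B10), but Vallio is never earned.

No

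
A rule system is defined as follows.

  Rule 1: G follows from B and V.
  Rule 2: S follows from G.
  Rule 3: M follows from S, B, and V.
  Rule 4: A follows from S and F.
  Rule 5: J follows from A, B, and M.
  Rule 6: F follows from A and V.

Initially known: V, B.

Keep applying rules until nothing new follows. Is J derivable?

No

J would need A, B, and M (Rule 5), but A is never established.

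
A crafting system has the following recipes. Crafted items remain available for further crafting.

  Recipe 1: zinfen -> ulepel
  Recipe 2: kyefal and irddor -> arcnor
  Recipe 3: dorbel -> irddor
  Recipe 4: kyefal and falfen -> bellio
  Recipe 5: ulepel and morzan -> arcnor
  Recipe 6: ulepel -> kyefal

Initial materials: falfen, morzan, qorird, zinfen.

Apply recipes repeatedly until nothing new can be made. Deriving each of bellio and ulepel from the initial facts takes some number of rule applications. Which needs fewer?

ulepel: Using Recipe 1, zinfen makes ulepel. [1 rule application]
bellio: Using Recipe 1, zinfen makes ulepel. ulepel -> kyefal (Recipe 6). kyefal and falfen -> bellio (Recipe 4). [3 rule applications]
ulepel needs fewer.

ulepel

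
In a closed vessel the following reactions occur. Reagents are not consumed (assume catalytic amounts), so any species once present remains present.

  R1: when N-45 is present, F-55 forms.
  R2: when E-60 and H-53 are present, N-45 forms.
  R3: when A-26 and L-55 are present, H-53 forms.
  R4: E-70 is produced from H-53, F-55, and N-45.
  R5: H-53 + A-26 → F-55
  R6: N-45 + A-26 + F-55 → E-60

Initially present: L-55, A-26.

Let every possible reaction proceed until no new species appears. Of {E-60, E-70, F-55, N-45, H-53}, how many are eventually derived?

2

A-26 and L-55 present → H-53 forms (R3).
H-53 and A-26 present → F-55 forms (R5).
E-60 would need N-45, A-26, and F-55 (R6), but N-45 never forms.
E-70 would need H-53, F-55, and N-45 (R4), but N-45 never forms.
F-55: reached.
N-45 would need E-60 and H-53 (R2), but E-60 never forms.
H-53: reached.
Reached: F-55 and H-53 — 2 of the 5.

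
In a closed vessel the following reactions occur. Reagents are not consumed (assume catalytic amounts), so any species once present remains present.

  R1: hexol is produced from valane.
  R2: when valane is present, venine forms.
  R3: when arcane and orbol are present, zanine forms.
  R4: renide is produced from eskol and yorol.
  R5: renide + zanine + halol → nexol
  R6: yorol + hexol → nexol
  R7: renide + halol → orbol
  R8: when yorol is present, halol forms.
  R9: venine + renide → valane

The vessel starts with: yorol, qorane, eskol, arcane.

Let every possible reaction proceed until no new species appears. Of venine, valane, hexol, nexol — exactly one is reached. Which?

yorol present → halol forms (R8).
eskol and yorol present → renide forms (R4).
renide and halol present → orbol forms (R7).
arcane and orbol present → zanine forms (R3).
renide, zanine, and halol present → nexol forms (R5).
venine would need valane (R2), but valane never forms. valane would need venine and renide (R9), but venine never forms. hexol would need valane (R1), but valane never forms.

nexol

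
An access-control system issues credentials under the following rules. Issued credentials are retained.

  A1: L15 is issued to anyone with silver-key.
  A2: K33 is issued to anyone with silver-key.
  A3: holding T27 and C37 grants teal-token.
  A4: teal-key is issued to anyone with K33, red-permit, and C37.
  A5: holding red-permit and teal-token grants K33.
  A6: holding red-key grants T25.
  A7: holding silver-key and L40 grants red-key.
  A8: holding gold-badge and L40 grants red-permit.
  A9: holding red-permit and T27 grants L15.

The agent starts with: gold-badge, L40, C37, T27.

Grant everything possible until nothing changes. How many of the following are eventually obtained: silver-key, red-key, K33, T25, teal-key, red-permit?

3

Holding T27 and C37 grants teal-token (A3).
Holding gold-badge and L40 grants red-permit (A8).
Holding red-permit and teal-token grants K33 (A5).
Holding K33, red-permit, and C37 grants teal-key (A4).
No rule produces silver-key, and it is not given.
red-key would need silver-key and L40 (A7), but silver-key is never granted.
K33: reached.
T25 would need red-key (A6), but red-key is never granted.
teal-key: reached.
red-permit: reached.
Reached: K33, teal-key, and red-permit — 3 of the 6.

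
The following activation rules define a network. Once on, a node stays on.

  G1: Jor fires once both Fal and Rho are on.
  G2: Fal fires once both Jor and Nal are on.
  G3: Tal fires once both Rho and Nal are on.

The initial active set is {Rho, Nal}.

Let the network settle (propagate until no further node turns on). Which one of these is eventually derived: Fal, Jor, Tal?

Tal

G3: Rho and Nal on → Tal on.
Jor would need Fal and Rho (G1), but Fal never turns on. Fal would need Jor and Nal (G2), but Jor never turns on.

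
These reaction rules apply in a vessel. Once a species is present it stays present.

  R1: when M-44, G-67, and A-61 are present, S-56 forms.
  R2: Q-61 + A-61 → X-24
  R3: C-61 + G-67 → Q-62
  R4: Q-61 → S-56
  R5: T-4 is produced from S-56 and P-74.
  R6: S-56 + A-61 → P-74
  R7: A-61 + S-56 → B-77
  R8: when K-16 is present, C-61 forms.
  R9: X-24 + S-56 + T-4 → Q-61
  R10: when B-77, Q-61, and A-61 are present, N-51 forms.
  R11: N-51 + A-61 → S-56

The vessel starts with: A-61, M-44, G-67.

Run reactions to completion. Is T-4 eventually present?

M-44, G-67, and A-61 present → S-56 forms (R1).
S-56 and A-61 present → P-74 forms (R6).
S-56 and P-74 present → T-4 forms (R5).

Yes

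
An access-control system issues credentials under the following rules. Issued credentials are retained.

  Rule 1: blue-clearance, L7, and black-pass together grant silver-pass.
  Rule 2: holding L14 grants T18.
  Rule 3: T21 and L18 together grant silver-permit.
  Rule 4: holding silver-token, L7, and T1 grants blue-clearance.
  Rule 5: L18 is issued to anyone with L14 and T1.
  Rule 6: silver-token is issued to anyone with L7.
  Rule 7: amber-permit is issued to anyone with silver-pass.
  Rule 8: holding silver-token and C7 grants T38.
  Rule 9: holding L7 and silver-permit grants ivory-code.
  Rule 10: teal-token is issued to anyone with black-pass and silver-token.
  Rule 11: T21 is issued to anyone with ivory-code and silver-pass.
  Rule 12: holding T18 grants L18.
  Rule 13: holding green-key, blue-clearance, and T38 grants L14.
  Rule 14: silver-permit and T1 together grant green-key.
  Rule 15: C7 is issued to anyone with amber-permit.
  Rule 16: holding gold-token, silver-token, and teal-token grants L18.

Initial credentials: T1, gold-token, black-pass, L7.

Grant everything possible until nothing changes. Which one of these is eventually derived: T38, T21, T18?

Holding L7 grants silver-token (Rule 6).
Holding silver-token, L7, and T1 grants blue-clearance (Rule 4).
Holding blue-clearance, L7, and black-pass grants silver-pass (Rule 1).
Holding silver-pass grants amber-permit (Rule 7).
Holding amber-permit grants C7 (Rule 15).
Holding silver-token and C7 grants T38 (Rule 8).
T18 would need L14 (Rule 2), but L14 is never granted. T21 would need ivory-code and silver-pass (Rule 11), but ivory-code is never granted.

T38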